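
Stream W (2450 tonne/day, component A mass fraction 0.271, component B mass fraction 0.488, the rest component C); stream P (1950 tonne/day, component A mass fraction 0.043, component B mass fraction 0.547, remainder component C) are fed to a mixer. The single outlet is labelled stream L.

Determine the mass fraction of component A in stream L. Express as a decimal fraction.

Total flow out = 2450 + 1950 = 4400 tonne/day.
component A in = 2450×0.271 + 1950×0.043 = 747.8 tonne/day.
component A mass fraction in L = 747.8/4400 = 0.170.

0.170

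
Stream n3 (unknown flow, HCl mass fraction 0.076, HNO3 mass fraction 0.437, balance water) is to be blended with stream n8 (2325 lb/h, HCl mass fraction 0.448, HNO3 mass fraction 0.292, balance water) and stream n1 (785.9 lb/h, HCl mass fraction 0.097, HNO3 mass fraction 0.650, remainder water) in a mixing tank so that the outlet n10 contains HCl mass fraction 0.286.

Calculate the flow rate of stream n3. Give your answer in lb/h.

1086 lb/h

Let n3 be the unknown flow. Total out = 3110.9 + n3.
HCl balance: 1117.8 + 0.076·n3 = 0.286·(3110.9 + n3)
(0.076 − 0.286)·n3 = 0.286×3110.9 − 1117.8 = -228.11
n3 = -228.11 / -0.210 = 1086.3 lb/h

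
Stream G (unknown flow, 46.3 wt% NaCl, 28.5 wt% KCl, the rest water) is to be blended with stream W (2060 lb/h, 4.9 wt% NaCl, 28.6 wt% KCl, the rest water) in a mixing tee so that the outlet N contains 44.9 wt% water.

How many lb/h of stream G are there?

Let G be the unknown flow. Total out = 2060 + G.
water balance: 1369.9 + 0.252·G = 0.449·(2060 + G)
(0.252 − 0.449)·G = 0.449×2060 − 1369.9 = -444.96
G = -444.96 / -0.197 = 2258.7 lb/h

2259 lb/h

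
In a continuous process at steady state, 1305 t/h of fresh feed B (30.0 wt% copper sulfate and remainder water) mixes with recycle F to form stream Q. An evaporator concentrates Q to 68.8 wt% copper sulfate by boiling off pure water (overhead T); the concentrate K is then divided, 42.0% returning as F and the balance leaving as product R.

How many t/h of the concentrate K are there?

981.1 t/h

Overall copper sulfate balance (none leaves overhead): copper sulfate in fresh feed = copper sulfate in product, i.e. 1305×0.300 = (1−0.420)·K·0.688.
K = 391.5/(0.688×0.580) = 981.1 t/h.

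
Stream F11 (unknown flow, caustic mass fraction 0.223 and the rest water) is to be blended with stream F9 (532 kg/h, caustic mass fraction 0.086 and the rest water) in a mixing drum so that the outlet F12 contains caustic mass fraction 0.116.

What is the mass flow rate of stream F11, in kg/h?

Let F11 be the unknown flow. Total out = 532 + F11.
caustic balance: 45.752 + 0.223·F11 = 0.116·(532 + F11)
(0.223 − 0.116)·F11 = 0.116×532 − 45.752 = 15.96
F11 = 15.96 / 0.107 = 149.16 kg/h

149.2 kg/h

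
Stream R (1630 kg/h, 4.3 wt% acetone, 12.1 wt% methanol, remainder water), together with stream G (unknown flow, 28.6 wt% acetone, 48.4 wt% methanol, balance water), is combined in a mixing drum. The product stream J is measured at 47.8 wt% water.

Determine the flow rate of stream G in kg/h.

2353 kg/h

Let G be the unknown flow. Total out = 1630 + G.
water balance: 1362.7 + 0.230·G = 0.478·(1630 + G)
(0.230 − 0.478)·G = 0.478×1630 − 1362.7 = -583.54
G = -583.54 / -0.248 = 2353 kg/h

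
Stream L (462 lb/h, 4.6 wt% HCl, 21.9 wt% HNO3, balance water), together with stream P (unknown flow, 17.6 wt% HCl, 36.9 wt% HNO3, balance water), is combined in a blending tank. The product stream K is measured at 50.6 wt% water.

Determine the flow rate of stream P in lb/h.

2074 lb/h

Let P be the unknown flow. Total out = 462 + P.
water balance: 339.57 + 0.455·P = 0.506·(462 + P)
(0.455 − 0.506)·P = 0.506×462 − 339.57 = -105.8
P = -105.8 / -0.051 = 2074.5 lb/h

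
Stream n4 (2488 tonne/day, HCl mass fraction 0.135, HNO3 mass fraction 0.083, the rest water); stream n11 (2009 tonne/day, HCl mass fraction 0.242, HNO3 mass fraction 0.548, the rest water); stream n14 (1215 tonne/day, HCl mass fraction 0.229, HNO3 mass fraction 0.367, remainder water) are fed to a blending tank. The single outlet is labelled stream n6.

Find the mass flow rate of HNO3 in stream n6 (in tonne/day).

HNO3 out = HNO3 in = 2488×0.083 + 2009×0.548 + 1215×0.367 = 1753.3 tonne/day.

1753 tonne/day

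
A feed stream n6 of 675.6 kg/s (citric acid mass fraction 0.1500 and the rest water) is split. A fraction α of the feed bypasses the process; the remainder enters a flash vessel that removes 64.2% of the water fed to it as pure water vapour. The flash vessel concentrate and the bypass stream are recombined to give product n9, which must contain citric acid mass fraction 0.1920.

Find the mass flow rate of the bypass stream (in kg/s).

404.8 kg/s

All 675.6×0.150 = 101.34 kg/s of citric acid reaches n9, so n9 = 101.34/0.192 = 527.81 kg/s and vapour = 147.79 kg/s.
The evaporator receives (1−α)·675.6 of feed at 0.850 water and removes 0.642 of that water:
0.642×0.850×(1−α)×675.6 = 147.79
(1−α) = 147.79/368.67 = 0.4009;  α = 0.5991.
Bypass flow = 0.5991×675.6 = 404.78 kg/s.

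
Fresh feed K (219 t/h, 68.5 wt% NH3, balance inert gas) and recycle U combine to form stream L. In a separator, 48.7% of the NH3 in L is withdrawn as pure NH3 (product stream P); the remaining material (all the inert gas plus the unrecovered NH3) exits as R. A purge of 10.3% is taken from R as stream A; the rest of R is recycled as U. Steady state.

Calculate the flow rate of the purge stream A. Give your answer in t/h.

83.67 t/h

inert gas enters only via K and leaves only via the purge: 219×0.315 = 0.103×(inert gas in R), and the separator passes all inert gas, so inert gas in L = inert gas in R = 669.76 t/h.
NH3 in L: m_A = 219×0.685 + (1−0.103)·(1−0.487)·m_A, so m_A = 150.02/0.5398 = 277.89 t/h.
R = (1−0.487)×277.89 + 669.76 = 812.31 t/h.
Purge A = 0.103×812.31 = 83.668 t/h.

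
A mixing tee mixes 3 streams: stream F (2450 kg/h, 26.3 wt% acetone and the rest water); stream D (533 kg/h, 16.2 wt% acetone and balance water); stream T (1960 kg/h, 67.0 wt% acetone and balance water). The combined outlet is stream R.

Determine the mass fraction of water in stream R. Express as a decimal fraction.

0.5865

Total flow out = 2450 + 533 + 1960 = 4943 kg/h.
water in = 2450×0.737 + 533×0.838 + 1960×0.330 = 2899.1 kg/h.
water mass fraction in R = 2899.1/4943 = 0.5865.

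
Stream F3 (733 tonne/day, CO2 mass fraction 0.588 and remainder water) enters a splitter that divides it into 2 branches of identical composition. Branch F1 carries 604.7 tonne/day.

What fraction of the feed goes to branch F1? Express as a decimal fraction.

Fraction to F1 = 604.7/733 = 0.8250.

0.825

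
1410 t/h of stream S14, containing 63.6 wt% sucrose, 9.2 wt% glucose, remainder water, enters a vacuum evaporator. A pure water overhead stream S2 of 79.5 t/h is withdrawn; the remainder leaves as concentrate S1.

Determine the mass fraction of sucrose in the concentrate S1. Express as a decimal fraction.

sucrose is not removed: 1410×0.636 = 896.76 t/h of sucrose enters S1.
Concentrate = 1410 − 79.5 = 1330.5 t/h.
Mass fraction = 896.76/1330.5 = 0.674.

0.674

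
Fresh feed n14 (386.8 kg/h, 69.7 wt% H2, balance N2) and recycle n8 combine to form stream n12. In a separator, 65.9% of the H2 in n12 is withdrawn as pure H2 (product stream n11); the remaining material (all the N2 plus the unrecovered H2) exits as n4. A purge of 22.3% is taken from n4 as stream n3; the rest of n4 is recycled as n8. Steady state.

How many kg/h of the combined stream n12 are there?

N2 enters only via n14 and leaves only via the purge: 386.8×0.303 = 0.223×(N2 in n4), and the separator passes all N2, so N2 in n12 = N2 in n4 = 525.56 kg/h.
H2 in n12: m_A = 386.8×0.697 + (1−0.223)·(1−0.659)·m_A, so m_A = 269.6/0.7350 = 366.78 kg/h.
n12 = 366.78 + 525.56 = 892.34 kg/h.

892.3 kg/h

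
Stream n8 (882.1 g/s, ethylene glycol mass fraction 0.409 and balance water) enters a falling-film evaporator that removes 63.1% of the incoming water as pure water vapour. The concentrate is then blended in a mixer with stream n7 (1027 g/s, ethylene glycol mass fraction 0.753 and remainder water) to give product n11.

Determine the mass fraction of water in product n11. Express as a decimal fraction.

0.282

Vapour removed = 0.631×0.591×882.1 = 328.95 g/s; concentrate = 553.15 g/s.
water reaching the mixer = 192.37 (from concentrate) + 1027×0.247 = 446.04 g/s.
Product flow = 553.15 + 1027 = 1580.1 g/s; water fraction = 0.282.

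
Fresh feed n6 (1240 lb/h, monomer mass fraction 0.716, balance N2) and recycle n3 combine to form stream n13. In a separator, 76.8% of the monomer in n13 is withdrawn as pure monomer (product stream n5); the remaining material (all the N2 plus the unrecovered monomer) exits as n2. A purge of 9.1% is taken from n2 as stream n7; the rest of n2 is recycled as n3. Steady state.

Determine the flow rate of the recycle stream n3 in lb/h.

3755 lb/h

N2 enters only via n6 and leaves only via the purge: 1240×0.284 = 0.091×(N2 in n2), and the separator passes all N2, so N2 in n13 = N2 in n2 = 3869.9 lb/h.
monomer in n13: m_A = 1240×0.716 + (1−0.091)·(1−0.768)·m_A, so m_A = 887.84/0.7891 = 1125.1 lb/h.
n2 = (1−0.768)×1125.1 + 3869.9 = 4130.9 lb/h.
Recycle n3 = (1−0.091)×4130.9 = 3755 lb/h.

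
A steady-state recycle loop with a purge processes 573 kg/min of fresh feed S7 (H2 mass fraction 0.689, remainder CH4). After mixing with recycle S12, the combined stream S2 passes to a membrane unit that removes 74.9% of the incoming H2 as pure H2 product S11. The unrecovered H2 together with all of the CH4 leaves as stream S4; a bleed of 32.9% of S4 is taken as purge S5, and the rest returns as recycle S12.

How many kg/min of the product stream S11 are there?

355.6 kg/min

H2 in S2: m_A = 573×0.689 + (1−0.329)·(1−0.749)·m_A, so m_A = 394.8/0.8316 = 474.76 kg/min.
Product S11 = 0.749×474.76 = 355.59 kg/min.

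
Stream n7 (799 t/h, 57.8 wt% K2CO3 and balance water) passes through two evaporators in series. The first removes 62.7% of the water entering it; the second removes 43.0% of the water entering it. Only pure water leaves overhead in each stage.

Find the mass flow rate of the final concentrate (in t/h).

water in feed = 799×0.422 = 337.18 t/h.
After stage 1: water left = (1−0.627)×337.18 = 125.77; stream total = 587.59 t/h.
After stage 2: water left = (1−0.430)×125.77 = 71.687; final concentrate = 533.51 t/h.

533.5 t/h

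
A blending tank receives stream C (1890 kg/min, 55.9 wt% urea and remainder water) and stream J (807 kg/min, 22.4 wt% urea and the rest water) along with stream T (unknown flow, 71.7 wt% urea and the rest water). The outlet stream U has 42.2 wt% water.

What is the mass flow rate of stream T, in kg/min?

Let T be the unknown flow. Total out = 2697 + T.
water balance: 1459.7 + 0.283·T = 0.422·(2697 + T)
(0.283 − 0.422)·T = 0.422×2697 − 1459.7 = -321.59
T = -321.59 / -0.139 = 2313.6 kg/min

2314 kg/min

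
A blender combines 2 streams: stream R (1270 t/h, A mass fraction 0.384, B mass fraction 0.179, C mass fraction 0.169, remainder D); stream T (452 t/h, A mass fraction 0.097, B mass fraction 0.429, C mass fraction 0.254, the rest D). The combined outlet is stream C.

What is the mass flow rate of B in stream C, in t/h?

421.2 t/h

B out = B in = 1270×0.179 + 452×0.429 = 421.24 t/h.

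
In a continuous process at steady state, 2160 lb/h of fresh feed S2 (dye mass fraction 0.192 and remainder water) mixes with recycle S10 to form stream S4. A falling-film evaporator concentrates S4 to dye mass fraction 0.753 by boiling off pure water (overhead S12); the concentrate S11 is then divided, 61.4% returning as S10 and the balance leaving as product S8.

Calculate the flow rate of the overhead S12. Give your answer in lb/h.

1609 lb/h

Overall dye balance (none leaves overhead): dye in fresh feed = dye in product, i.e. 2160×0.192 = (1−0.614)·S11·0.753.
S11 = 414.72/(0.753×0.386) = 1426.8 lb/h.
Recycle S10 = 0.614×1426.8 = 876.07 lb/h.
Combined feed S4 = 2160 + 876.07 = 3036.1 lb/h.
Overhead S12 = S4 − S11 = 3036.1 − 1426.8 = 1609.2 lb/h.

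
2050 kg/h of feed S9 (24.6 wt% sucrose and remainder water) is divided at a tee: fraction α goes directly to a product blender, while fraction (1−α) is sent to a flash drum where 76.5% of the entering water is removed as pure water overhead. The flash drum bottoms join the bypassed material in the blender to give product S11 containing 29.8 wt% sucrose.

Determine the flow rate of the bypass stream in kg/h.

1430 kg/h

All 2050×0.246 = 504.3 kg/h of sucrose reaches S11, so S11 = 504.3/0.298 = 1692.3 kg/h and vapour = 357.72 kg/h.
The evaporator receives (1−α)·2050 of feed at 0.754 water and removes 0.765 of that water:
0.765×0.754×(1−α)×2050 = 357.72
(1−α) = 357.72/1182.5 = 0.3025;  α = 0.6975.
Bypass flow = 0.6975×2050 = 1429.8 kg/h.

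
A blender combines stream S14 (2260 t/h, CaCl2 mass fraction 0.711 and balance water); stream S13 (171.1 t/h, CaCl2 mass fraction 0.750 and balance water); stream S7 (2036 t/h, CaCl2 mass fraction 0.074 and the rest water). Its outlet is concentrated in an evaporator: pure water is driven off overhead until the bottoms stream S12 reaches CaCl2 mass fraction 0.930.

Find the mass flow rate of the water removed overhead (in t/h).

2439 t/h

CaCl2 entering = 2260×0.711 + 171.1×0.750 + 2036×0.074 = 1885.8 t/h.
All CaCl2 reports to S12, so S12 = 1885.8/0.930 = 2027.8 t/h.
Total feed = 4467.1 t/h; overhead = 4467.1 − 2027.8 = 2439.3 t/h.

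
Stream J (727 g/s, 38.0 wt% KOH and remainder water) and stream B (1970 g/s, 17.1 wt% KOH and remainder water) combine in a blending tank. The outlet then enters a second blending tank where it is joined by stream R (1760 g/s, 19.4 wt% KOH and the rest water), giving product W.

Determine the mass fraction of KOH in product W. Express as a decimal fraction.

Overall, product flow = 4457 g/s.
KOH in = 727×0.380 + 1970×0.171 + 1760×0.194 = 954.57 g/s.
KOH fraction in W = 0.214.

0.214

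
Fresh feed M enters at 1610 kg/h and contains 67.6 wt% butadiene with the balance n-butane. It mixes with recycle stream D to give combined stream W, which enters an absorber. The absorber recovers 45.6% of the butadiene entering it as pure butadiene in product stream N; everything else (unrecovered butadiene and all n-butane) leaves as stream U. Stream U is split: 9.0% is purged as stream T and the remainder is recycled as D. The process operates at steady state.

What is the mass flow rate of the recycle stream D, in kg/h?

6341 kg/h

n-butane enters only via M and leaves only via the purge: 1610×0.324 = 0.090×(n-butane in U), and the absorber passes all n-butane, so n-butane in W = n-butane in U = 5796 kg/h.
butadiene in W: m_A = 1610×0.676 + (1−0.090)·(1−0.456)·m_A, so m_A = 1088.4/0.5050 = 2155.3 kg/h.
U = (1−0.456)×2155.3 + 5796 = 6968.5 kg/h.
Recycle D = (1−0.090)×6968.5 = 6341.3 kg/h.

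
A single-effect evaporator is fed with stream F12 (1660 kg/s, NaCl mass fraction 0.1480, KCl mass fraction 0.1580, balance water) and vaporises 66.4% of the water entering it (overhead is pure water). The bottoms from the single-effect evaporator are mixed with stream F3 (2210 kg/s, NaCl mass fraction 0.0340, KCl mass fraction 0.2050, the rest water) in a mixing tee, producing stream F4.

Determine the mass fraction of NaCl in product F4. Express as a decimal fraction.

Vapour removed = 0.664×0.694×1660 = 764.95 kg/s; concentrate = 895.05 kg/s.
NaCl reaching the mixer = 245.68 (from concentrate) + 2210×0.034 = 320.82 kg/s.
Product flow = 895.05 + 2210 = 3105 kg/s; NaCl fraction = 0.1033.

0.1033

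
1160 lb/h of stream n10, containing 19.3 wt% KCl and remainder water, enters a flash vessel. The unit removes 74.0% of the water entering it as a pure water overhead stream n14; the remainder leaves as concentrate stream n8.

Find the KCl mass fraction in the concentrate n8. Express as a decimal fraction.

KCl is not removed: 1160×0.193 = 223.88 lb/h of KCl enters n8.
water entering = 1160×0.807 = 936.12 lb/h; overhead removed = 0.740×936.12 = 692.73 lb/h.
Concentrate = 1160 − 692.73 = 467.27 lb/h.
Mass fraction = 223.88/467.27 = 0.479.

0.479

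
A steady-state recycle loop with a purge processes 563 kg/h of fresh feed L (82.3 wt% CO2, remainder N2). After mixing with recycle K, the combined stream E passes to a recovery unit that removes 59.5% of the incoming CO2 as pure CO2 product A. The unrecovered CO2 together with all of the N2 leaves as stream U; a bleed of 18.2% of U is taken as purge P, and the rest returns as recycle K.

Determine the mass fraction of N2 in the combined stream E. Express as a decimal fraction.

0.441

N2 enters only via L and leaves only via the purge: 563×0.177 = 0.182×(N2 in U), and the recovery unit passes all N2, so N2 in E = N2 in U = 547.53 kg/h.
CO2 in E: m_A = 563×0.823 + (1−0.182)·(1−0.595)·m_A, so m_A = 463.35/0.6687 = 692.9 kg/h.
E = 692.9 + 547.53 = 1240.4 kg/h.
N2 fraction in E = 547.53/1240.4 = 0.441.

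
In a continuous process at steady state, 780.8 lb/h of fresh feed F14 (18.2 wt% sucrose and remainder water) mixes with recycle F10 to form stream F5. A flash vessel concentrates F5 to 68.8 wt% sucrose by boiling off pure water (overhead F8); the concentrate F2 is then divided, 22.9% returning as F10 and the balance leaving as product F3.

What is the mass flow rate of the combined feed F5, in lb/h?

Overall sucrose balance (none leaves overhead): sucrose in fresh feed = sucrose in product, i.e. 780.8×0.182 = (1−0.229)·F2·0.688.
F2 = 142.11/(0.688×0.771) = 267.9 lb/h.
Recycle F10 = 0.229×267.9 = 61.348 lb/h.
Combined feed F5 = 780.8 + 61.348 = 842.15 lb/h.

842.1 lb/h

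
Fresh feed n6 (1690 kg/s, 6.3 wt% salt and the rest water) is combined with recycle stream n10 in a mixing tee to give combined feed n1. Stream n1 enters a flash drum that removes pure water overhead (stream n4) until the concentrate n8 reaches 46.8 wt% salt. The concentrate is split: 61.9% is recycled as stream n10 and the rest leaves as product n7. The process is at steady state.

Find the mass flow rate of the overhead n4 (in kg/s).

1462 kg/s

Overall salt balance (none leaves overhead): salt in fresh feed = salt in product, i.e. 1690×0.063 = (1−0.619)·n8·0.468.
n8 = 106.47/(0.468×0.381) = 597.11 kg/s.
Recycle n10 = 0.619×597.11 = 369.61 kg/s.
Combined feed n1 = 1690 + 369.61 = 2059.6 kg/s.
Overhead n4 = n1 − n8 = 2059.6 − 597.11 = 1462.5 kg/s.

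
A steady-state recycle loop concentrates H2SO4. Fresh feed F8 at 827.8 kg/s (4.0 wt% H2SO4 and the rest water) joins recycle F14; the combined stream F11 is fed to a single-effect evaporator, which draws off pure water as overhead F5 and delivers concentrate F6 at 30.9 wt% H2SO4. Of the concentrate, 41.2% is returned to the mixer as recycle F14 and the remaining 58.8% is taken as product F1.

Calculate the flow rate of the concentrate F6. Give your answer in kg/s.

182.2 kg/s

Overall H2SO4 balance (none leaves overhead): H2SO4 in fresh feed = H2SO4 in product, i.e. 827.8×0.040 = (1−0.412)·F6·0.309.
F6 = 33.112/(0.309×0.588) = 182.24 kg/s.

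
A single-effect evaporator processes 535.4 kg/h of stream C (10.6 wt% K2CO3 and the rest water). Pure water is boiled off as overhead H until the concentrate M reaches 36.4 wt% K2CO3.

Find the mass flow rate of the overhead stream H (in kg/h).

379.5 kg/h

K2CO3 is conserved: 535.4×0.106 = 56.752 kg/h all reports to the concentrate.
Concentrate = 56.752/(target fraction) = 155.91 kg/h.
Overhead = 535.4 − 155.91 = 379.49 kg/h.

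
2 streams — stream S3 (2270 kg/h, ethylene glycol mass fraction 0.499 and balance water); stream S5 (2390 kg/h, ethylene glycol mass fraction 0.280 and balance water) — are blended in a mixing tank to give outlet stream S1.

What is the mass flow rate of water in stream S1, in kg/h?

water out = water in = 2270×0.501 + 2390×0.720 = 2858.1 kg/h.

2858 kg/h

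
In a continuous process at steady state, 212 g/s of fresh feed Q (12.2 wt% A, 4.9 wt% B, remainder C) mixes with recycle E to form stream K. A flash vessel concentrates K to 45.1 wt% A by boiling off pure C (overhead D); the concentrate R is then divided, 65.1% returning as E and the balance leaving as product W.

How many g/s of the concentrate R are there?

Overall A balance (none leaves overhead): A in fresh feed = A in product, i.e. 212×0.122 = (1−0.651)·R·0.451.
R = 25.864/(0.451×0.349) = 164.32 g/s.

164.3 g/s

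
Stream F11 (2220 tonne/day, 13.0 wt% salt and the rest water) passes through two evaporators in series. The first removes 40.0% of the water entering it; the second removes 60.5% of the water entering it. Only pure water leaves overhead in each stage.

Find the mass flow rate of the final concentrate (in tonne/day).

water in feed = 2220×0.870 = 1931.4 tonne/day.
After stage 1: water left = (1−0.400)×1931.4 = 1158.8; stream total = 1447.4 tonne/day.
After stage 2: water left = (1−0.605)×1158.8 = 457.74; final concentrate = 746.34 tonne/day.

746.3 tonne/day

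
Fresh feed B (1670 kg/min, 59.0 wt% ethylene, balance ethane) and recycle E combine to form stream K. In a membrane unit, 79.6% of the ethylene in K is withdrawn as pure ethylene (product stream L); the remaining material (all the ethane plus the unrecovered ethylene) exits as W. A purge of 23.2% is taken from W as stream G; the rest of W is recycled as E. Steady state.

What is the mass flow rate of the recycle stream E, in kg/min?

2450 kg/min

ethane enters only via B and leaves only via the purge: 1670×0.410 = 0.232×(ethane in W), and the membrane unit passes all ethane, so ethane in K = ethane in W = 2951.3 kg/min.
ethylene in K: m_A = 1670×0.590 + (1−0.232)·(1−0.796)·m_A, so m_A = 985.3/0.8433 = 1168.3 kg/min.
W = (1−0.796)×1168.3 + 2951.3 = 3189.6 kg/min.
Recycle E = (1−0.232)×3189.6 = 2449.6 kg/min.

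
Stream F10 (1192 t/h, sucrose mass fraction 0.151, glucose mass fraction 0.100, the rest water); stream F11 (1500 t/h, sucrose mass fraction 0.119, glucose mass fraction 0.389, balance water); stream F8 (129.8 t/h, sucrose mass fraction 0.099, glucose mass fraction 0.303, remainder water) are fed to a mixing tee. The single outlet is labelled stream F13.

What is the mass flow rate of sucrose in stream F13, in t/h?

371.3 t/h

sucrose out = sucrose in = 1192×0.151 + 1500×0.119 + 129.8×0.099 = 371.34 t/h.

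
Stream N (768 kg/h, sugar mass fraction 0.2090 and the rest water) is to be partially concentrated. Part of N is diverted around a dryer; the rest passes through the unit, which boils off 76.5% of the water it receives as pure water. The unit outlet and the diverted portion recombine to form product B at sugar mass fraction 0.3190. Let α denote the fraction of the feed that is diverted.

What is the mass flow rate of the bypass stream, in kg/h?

All 768×0.209 = 160.51 kg/h of sugar reaches B, so B = 160.51/0.319 = 503.17 kg/h and vapour = 264.83 kg/h.
The evaporator receives (1−α)·768 of feed at 0.791 water and removes 0.765 of that water:
0.765×0.791×(1−α)×768 = 264.83
(1−α) = 264.83/464.73 = 0.5699;  α = 0.4301.
Bypass flow = 0.4301×768 = 330.35 kg/h.

330.4 kg/h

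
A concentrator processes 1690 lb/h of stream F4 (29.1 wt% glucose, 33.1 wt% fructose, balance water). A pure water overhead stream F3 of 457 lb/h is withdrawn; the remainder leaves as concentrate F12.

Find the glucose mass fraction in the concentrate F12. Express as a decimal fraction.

glucose is not removed: 1690×0.291 = 491.79 lb/h of glucose enters F12.
Concentrate = 1690 − 457 = 1233 lb/h.
Mass fraction = 491.79/1233 = 0.399.

0.399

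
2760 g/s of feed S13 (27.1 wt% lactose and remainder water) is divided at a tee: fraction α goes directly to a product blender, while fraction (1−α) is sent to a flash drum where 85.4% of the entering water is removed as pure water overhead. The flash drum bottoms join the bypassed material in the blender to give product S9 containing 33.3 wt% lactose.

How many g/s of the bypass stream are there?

All 2760×0.271 = 747.96 g/s of lactose reaches S9, so S9 = 747.96/0.333 = 2246.1 g/s and vapour = 513.87 g/s.
The evaporator receives (1−α)·2760 of feed at 0.729 water and removes 0.854 of that water:
0.854×0.729×(1−α)×2760 = 513.87
(1−α) = 513.87/1718.3 = 0.2991;  α = 0.7009.
Bypass flow = 0.7009×2760 = 1934.6 g/s.

1935 g/s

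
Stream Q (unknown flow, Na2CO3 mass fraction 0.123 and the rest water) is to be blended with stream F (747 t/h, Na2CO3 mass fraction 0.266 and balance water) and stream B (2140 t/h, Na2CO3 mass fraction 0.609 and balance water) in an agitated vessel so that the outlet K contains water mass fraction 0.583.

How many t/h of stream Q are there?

Let Q be the unknown flow. Total out = 2887 + Q.
water balance: 1385 + 0.877·Q = 0.583·(2887 + Q)
(0.877 − 0.583)·Q = 0.583×2887 − 1385 = 298.08
Q = 298.08 / 0.294 = 1013.9 t/h

1014 t/h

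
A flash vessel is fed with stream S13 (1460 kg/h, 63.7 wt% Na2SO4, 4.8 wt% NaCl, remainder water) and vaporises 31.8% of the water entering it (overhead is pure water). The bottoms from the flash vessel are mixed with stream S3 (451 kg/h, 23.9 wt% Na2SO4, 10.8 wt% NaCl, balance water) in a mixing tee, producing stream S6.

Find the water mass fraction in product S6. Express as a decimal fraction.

0.345

Vapour removed = 0.318×0.315×1460 = 146.25 kg/h; concentrate = 1313.8 kg/h.
water reaching the mixer = 313.65 (from concentrate) + 451×0.653 = 608.15 kg/h.
Product flow = 1313.8 + 451 = 1764.8 kg/h; water fraction = 0.345.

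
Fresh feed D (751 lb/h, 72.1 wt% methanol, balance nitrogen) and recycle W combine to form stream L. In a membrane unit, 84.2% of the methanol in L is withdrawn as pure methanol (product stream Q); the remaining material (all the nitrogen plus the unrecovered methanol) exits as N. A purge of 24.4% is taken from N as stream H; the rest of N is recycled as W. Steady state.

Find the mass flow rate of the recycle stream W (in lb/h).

722.6 lb/h

nitrogen enters only via D and leaves only via the purge: 751×0.279 = 0.244×(nitrogen in N), and the membrane unit passes all nitrogen, so nitrogen in L = nitrogen in N = 858.73 lb/h.
methanol in L: m_A = 751×0.721 + (1−0.244)·(1−0.842)·m_A, so m_A = 541.47/0.8806 = 614.92 lb/h.
N = (1−0.842)×614.92 + 858.73 = 955.88 lb/h.
Recycle W = (1−0.244)×955.88 = 722.65 lb/h.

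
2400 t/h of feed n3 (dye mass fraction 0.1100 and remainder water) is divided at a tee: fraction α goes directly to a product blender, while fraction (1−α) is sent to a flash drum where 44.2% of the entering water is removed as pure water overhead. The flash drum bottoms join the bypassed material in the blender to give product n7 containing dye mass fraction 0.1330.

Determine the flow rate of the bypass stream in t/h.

All 2400×0.110 = 264 t/h of dye reaches n7, so n7 = 264/0.133 = 1985 t/h and vapour = 415.04 t/h.
The evaporator receives (1−α)·2400 of feed at 0.890 water and removes 0.442 of that water:
0.442×0.890×(1−α)×2400 = 415.04
(1−α) = 415.04/944.11 = 0.4396;  α = 0.5604.
Bypass flow = 0.5604×2400 = 1344.9 t/h.

1345 t/h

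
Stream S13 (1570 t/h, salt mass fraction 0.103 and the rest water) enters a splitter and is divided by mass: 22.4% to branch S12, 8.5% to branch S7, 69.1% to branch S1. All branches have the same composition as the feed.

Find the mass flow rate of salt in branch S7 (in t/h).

13.75 t/h

Branch S7 total = 0.085×1570 = 133.45 t/h.
salt in S7 = 0.103×133.45 = 13.745 t/h.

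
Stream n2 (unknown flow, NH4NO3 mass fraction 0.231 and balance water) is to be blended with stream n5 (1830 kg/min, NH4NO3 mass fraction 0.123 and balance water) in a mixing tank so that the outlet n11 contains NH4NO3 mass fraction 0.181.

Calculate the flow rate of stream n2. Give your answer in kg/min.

2123 kg/min

Let n2 be the unknown flow. Total out = 1830 + n2.
NH4NO3 balance: 225.09 + 0.231·n2 = 0.181·(1830 + n2)
(0.231 − 0.181)·n2 = 0.181×1830 − 225.09 = 106.14
n2 = 106.14 / 0.050 = 2122.8 kg/min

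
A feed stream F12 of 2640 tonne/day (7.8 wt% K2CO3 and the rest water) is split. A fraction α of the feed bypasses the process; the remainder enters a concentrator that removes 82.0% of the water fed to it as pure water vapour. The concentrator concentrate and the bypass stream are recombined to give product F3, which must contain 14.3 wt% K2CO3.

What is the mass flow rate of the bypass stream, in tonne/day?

All 2640×0.078 = 205.92 tonne/day of K2CO3 reaches F3, so F3 = 205.92/0.143 = 1440 tonne/day and vapour = 1200 tonne/day.
The evaporator receives (1−α)·2640 of feed at 0.922 water and removes 0.820 of that water:
0.820×0.922×(1−α)×2640 = 1200
(1−α) = 1200/1995.9 = 0.6012;  α = 0.3988.
Bypass flow = 0.3988×2640 = 1052.8 tonne/day.

1053 tonne/day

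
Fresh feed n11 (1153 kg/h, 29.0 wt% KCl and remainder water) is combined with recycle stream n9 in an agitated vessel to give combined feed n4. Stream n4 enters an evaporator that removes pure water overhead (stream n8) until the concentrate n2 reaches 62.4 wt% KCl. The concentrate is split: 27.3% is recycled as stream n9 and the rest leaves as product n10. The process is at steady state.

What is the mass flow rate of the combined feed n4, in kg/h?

Overall KCl balance (none leaves overhead): KCl in fresh feed = KCl in product, i.e. 1153×0.290 = (1−0.273)·n2·0.624.
n2 = 334.37/(0.624×0.727) = 737.07 kg/h.
Recycle n9 = 0.273×737.07 = 201.22 kg/h.
Combined feed n4 = 1153 + 201.22 = 1354.2 kg/h.

1354 kg/h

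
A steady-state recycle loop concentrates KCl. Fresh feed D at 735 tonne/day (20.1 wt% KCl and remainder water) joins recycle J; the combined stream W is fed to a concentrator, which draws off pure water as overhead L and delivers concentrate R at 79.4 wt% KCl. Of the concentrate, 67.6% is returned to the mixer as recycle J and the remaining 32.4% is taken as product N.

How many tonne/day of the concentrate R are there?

574.3 tonne/day

Overall KCl balance (none leaves overhead): KCl in fresh feed = KCl in product, i.e. 735×0.201 = (1−0.676)·R·0.794.
R = 147.74/(0.794×0.324) = 574.27 tonne/day.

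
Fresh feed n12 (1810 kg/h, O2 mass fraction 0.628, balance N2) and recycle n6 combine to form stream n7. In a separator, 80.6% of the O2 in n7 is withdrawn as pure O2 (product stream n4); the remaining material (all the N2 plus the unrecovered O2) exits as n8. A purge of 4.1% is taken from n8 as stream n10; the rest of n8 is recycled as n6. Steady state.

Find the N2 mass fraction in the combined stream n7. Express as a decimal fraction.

N2 enters only via n12 and leaves only via the purge: 1810×0.372 = 0.041×(N2 in n8), and the separator passes all N2, so N2 in n7 = N2 in n8 = 16422 kg/h.
O2 in n7: m_A = 1810×0.628 + (1−0.041)·(1−0.806)·m_A, so m_A = 1136.7/0.8140 = 1396.5 kg/h.
n7 = 1396.5 + 16422 = 17819 kg/h.
N2 fraction in n7 = 16422/17819 = 0.922.

0.922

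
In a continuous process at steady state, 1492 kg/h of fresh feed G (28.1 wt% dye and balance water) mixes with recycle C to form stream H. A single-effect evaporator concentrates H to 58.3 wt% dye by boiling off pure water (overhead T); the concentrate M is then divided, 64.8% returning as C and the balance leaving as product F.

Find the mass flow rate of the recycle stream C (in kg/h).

Overall dye balance (none leaves overhead): dye in fresh feed = dye in product, i.e. 1492×0.281 = (1−0.648)·M·0.583.
M = 419.25/(0.583×0.352) = 2043 kg/h.
Recycle C = 0.648×2043 = 1323.9 kg/h.

1324 kg/h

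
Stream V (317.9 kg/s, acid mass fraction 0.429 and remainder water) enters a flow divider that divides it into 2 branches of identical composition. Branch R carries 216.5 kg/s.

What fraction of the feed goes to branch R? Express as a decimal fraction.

Fraction to R = 216.5/317.9 = 0.6810.

0.681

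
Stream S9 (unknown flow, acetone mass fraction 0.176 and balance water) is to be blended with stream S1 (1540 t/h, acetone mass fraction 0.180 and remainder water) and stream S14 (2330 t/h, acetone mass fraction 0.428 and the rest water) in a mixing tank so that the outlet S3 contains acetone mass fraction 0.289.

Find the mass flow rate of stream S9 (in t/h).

1381 t/h

Let S9 be the unknown flow. Total out = 3870 + S9.
acetone balance: 1274.4 + 0.176·S9 = 0.289·(3870 + S9)
(0.176 − 0.289)·S9 = 0.289×3870 − 1274.4 = -156.01
S9 = -156.01 / -0.113 = 1380.6 t/h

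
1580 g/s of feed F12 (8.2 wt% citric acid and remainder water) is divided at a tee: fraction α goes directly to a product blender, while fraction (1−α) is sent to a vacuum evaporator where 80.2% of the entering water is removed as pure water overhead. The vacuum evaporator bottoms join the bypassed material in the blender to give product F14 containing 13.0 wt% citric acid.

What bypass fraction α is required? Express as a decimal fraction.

All 1580×0.082 = 129.56 g/s of citric acid reaches F14, so F14 = 129.56/0.130 = 996.62 g/s and vapour = 583.38 g/s.
The evaporator receives (1−α)·1580 of feed at 0.918 water and removes 0.802 of that water:
0.802×0.918×(1−α)×1580 = 583.38
(1−α) = 583.38/1163.3 = 0.5015;  α = 0.4985.

0.498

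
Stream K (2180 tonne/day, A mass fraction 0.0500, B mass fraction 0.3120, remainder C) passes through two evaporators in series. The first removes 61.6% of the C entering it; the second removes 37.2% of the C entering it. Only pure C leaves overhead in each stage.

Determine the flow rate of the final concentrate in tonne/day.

1125 tonne/day

C in feed = 2180×0.638 = 1390.8 tonne/day.
After stage 1: C left = (1−0.616)×1390.8 = 534.08; stream total = 1323.2 tonne/day.
After stage 2: C left = (1−0.372)×534.08 = 335.4; final concentrate = 1124.6 tonne/day.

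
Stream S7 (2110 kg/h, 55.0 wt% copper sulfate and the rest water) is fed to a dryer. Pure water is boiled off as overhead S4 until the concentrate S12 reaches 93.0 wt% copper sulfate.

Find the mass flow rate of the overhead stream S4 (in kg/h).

copper sulfate is conserved: 2110×0.550 = 1160.5 kg/h all reports to the concentrate.
Concentrate = 1160.5/(target fraction) = 1247.8 kg/h.
Overhead = 2110 − 1247.8 = 862.15 kg/h.

862.2 kg/h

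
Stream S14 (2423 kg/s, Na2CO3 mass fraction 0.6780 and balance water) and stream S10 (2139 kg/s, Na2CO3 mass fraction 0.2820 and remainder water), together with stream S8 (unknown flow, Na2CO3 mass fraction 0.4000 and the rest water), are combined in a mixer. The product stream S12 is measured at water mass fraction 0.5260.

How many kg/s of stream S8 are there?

Let S8 be the unknown flow. Total out = 4562 + S8.
water balance: 2316 + 0.600·S8 = 0.526·(4562 + S8)
(0.600 − 0.526)·S8 = 0.526×4562 − 2316 = 83.604
S8 = 83.604 / 0.074 = 1129.8 kg/s

1130 kg/s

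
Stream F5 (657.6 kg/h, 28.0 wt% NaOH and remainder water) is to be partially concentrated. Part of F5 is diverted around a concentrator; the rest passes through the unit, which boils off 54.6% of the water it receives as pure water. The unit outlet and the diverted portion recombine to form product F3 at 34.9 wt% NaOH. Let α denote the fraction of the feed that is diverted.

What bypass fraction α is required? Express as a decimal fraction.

All 657.6×0.280 = 184.13 kg/h of NaOH reaches F3, so F3 = 184.13/0.349 = 527.59 kg/h and vapour = 130.01 kg/h.
The evaporator receives (1−α)·657.6 of feed at 0.720 water and removes 0.546 of that water:
0.546×0.720×(1−α)×657.6 = 130.01
(1−α) = 130.01/258.52 = 0.5029;  α = 0.4971.

0.497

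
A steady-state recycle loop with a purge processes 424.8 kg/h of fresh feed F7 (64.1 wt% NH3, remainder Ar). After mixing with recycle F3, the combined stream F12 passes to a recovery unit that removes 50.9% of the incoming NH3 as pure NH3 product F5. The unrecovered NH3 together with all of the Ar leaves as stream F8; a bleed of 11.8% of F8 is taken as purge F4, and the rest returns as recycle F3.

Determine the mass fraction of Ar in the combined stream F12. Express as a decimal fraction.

0.729

Ar enters only via F7 and leaves only via the purge: 424.8×0.359 = 0.118×(Ar in F8), and the recovery unit passes all Ar, so Ar in F12 = Ar in F8 = 1292.4 kg/h.
NH3 in F12: m_A = 424.8×0.641 + (1−0.118)·(1−0.509)·m_A, so m_A = 272.3/0.5669 = 480.29 kg/h.
F12 = 480.29 + 1292.4 = 1772.7 kg/h.
Ar fraction in F12 = 1292.4/1772.7 = 0.729.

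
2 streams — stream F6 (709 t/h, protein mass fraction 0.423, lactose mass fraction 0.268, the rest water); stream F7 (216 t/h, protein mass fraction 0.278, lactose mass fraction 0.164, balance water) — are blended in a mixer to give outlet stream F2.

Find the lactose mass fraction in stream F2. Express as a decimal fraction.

Total flow out = 709 + 216 = 925 t/h.
lactose in = 709×0.268 + 216×0.164 = 225.44 t/h.
lactose mass fraction in F2 = 225.44/925 = 0.244.

0.244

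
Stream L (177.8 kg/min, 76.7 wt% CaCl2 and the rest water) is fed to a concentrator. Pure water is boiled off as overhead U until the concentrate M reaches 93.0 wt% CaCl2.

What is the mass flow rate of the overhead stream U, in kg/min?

31.16 kg/min

CaCl2 is conserved: 177.8×0.767 = 136.37 kg/min all reports to the concentrate.
Concentrate = 136.37/(target fraction) = 146.64 kg/min.
Overhead = 177.8 − 146.64 = 31.163 kg/min.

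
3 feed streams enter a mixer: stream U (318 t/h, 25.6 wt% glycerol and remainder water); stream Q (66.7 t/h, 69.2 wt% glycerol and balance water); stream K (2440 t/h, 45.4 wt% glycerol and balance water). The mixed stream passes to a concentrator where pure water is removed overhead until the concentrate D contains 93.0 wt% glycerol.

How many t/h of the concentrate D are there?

1328 t/h

glycerol entering = 318×0.256 + 66.7×0.692 + 2440×0.454 = 1235.3 t/h.
All glycerol reports to D, so D = 1235.3/0.930 = 1328.3 t/h.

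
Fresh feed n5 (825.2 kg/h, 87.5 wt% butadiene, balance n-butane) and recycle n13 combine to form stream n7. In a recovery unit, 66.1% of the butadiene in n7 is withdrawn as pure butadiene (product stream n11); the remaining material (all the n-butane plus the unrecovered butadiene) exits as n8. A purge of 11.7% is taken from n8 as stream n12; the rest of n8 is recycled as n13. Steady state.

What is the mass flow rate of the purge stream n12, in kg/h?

144 kg/h

n-butane enters only via n5 and leaves only via the purge: 825.2×0.125 = 0.117×(n-butane in n8), and the recovery unit passes all n-butane, so n-butane in n7 = n-butane in n8 = 881.62 kg/h.
butadiene in n7: m_A = 825.2×0.875 + (1−0.117)·(1−0.661)·m_A, so m_A = 722.05/0.7007 = 1030.5 kg/h.
n8 = (1−0.661)×1030.5 + 881.62 = 1231 kg/h.
Purge n12 = 0.117×1231 = 144.02 kg/h.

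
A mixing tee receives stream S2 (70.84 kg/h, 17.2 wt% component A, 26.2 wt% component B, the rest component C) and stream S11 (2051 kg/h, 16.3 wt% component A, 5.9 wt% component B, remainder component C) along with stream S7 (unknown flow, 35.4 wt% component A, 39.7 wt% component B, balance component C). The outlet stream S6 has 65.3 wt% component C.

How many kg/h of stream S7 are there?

Let S7 be the unknown flow. Total out = 2121.8 + S7.
component C balance: 1635.8 + 0.249·S7 = 0.653·(2121.8 + S7)
(0.249 − 0.653)·S7 = 0.653×2121.8 − 1635.8 = -250.21
S7 = -250.21 / -0.404 = 619.34 kg/h

619.3 kg/h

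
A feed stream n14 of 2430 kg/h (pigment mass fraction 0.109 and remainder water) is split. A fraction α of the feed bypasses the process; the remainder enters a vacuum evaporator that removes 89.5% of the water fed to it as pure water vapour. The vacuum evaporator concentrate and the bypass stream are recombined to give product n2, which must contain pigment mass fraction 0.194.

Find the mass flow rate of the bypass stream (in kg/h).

All 2430×0.109 = 264.87 kg/h of pigment reaches n2, so n2 = 264.87/0.194 = 1365.3 kg/h and vapour = 1064.7 kg/h.
The evaporator receives (1−α)·2430 of feed at 0.891 water and removes 0.895 of that water:
0.895×0.891×(1−α)×2430 = 1064.7
(1−α) = 1064.7/1937.8 = 0.5494;  α = 0.4506.
Bypass flow = 0.4506×2430 = 1094.9 kg/h.

1095 kg/h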